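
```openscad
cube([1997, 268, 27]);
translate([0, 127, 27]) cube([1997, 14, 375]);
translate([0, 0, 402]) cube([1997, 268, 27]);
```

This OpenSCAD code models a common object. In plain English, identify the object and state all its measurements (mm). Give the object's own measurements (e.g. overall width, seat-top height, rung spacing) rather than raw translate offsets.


An I-beam lying along x, 1997 mm long. Overall section height 429 mm. Two flanges 268 mm wide (y) and 27 mm thick, one on the floor and one at the top; a web 14 mm thick runs between them, centred on the flange width.


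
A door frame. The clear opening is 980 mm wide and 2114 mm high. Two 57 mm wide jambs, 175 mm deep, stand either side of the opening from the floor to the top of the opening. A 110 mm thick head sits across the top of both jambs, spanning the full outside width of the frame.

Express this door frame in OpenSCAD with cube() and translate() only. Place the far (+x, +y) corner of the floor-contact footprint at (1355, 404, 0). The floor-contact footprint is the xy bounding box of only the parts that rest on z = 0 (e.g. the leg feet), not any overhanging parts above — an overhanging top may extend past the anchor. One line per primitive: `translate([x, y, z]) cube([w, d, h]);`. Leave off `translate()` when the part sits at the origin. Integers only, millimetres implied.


translate([261, 229, 0]) cube([57, 175, 2114]);
translate([1298, 229, 0]) cube([57, 175, 2114]);
translate([261, 229, 2114]) cube([1094, 175, 110]);


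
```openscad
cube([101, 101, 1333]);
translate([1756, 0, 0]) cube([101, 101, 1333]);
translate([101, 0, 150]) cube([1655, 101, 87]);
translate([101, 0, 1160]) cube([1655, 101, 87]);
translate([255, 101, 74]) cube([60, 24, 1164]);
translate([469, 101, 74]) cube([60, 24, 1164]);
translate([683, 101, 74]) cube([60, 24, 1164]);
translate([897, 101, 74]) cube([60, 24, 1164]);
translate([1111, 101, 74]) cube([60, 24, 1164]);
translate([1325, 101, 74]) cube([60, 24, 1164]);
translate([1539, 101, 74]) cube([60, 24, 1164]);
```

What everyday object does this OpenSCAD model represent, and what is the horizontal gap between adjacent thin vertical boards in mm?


A fence section. The picket gap is 154 mm.

Two posts, two rails, 7 pickets — a fence section. Span 1655 mm holds 7 pickets of 60 mm with 8 equal gaps: ⌊(1655 − 7·60) / 8⌋ = 154 mm.


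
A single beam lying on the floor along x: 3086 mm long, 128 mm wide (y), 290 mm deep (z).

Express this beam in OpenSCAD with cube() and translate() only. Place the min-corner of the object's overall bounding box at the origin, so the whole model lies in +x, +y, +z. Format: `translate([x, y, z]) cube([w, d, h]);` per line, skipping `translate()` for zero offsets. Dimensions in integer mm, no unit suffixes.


cube([3086, 128, 290]);


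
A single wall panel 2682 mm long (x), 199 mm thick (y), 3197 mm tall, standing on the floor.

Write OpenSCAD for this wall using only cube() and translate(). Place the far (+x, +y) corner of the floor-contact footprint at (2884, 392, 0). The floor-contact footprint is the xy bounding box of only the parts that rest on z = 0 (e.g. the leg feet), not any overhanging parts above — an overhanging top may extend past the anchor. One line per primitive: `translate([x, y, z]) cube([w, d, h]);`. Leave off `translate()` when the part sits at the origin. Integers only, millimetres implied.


translate([202, 193, 0]) cube([2682, 199, 3197]);


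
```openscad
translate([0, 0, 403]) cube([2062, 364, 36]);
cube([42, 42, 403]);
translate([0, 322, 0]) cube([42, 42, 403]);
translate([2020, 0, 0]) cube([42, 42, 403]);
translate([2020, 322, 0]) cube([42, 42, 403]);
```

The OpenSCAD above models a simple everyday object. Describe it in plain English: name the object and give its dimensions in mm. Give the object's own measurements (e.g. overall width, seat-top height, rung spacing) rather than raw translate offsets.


A long wooden bench with a 2062 mm (x) × 364 mm (y) seat, 36 mm thick, its top surface 439 mm above the floor. Four 42 mm square legs at the seat corners, flush with the edges, run from z = 0 to the seat underside.


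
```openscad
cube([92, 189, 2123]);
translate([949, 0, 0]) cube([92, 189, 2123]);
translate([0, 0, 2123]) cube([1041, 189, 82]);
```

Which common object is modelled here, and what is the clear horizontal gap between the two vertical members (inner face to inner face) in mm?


A door frame. The clear opening width is 857 mm.

Two 2123 mm tall posts with a header on top — a door frame. The left jamb is 92 mm wide at x = 0; the right jamb starts at x = 949. The clear opening is 949 − 92 = 857 mm.


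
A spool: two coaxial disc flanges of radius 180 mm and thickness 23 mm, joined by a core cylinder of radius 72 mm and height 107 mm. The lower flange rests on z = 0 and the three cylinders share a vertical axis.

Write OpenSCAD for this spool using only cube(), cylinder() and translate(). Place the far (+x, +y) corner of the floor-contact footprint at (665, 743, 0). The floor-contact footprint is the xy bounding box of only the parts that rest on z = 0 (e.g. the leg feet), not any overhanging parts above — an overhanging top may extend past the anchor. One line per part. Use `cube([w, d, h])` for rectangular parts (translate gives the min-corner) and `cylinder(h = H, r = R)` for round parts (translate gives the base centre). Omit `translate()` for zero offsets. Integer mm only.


translate([485, 563, 0]) cylinder(h = 23, r = 180);
translate([485, 563, 23]) cylinder(h = 107, r = 72);
translate([485, 563, 130]) cylinder(h = 23, r = 180);


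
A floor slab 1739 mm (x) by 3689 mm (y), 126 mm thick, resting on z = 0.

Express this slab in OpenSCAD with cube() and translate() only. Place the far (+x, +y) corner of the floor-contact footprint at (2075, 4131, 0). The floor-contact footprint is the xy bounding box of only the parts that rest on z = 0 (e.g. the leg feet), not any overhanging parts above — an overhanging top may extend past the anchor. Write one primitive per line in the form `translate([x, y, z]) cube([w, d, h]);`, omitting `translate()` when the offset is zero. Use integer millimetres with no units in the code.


translate([336, 442, 0]) cube([1739, 3689, 126]);


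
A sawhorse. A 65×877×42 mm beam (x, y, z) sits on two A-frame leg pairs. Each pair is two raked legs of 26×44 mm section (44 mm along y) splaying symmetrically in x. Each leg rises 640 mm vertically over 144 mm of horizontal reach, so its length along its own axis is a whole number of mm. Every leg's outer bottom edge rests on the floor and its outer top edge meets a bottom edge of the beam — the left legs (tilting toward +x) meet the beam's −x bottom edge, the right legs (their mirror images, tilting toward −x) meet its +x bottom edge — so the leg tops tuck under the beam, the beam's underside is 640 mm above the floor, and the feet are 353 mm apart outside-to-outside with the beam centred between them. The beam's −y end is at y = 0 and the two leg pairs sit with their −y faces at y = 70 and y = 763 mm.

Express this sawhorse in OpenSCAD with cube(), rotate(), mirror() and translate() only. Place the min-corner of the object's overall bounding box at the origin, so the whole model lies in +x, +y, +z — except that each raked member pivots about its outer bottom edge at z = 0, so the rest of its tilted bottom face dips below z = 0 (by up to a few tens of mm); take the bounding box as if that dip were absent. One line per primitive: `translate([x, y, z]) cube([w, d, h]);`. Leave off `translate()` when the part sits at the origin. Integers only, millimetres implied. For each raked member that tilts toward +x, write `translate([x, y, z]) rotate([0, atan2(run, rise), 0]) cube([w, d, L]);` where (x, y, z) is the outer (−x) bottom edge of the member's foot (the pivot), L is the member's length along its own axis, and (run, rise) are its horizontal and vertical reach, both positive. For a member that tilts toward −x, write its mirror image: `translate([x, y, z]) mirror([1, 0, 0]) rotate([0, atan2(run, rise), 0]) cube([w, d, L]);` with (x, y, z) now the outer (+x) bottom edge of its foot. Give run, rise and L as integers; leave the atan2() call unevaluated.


translate([144, 0, 640]) cube([65, 877, 42]);
translate([0, 70, 0]) rotate([0, atan2(144, 640), 0]) cube([26, 44, 656]);
translate([353, 70, 0]) mirror([1, 0, 0]) rotate([0, atan2(144, 640), 0]) cube([26, 44, 656]);
translate([0, 763, 0]) rotate([0, atan2(144, 640), 0]) cube([26, 44, 656]);
translate([353, 763, 0]) mirror([1, 0, 0]) rotate([0, atan2(144, 640), 0]) cube([26, 44, 656]);


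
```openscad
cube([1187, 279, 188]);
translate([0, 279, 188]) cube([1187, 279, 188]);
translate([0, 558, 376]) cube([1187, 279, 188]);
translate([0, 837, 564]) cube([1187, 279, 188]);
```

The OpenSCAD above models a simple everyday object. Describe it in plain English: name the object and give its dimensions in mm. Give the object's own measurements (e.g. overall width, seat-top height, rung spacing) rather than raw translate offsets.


A straight staircase of 4 solid steps. Each step is 1187 mm wide (x), 279 mm deep (y, the going) and 188 mm tall (the rise). The first step rests on the floor; each subsequent step sits one going further in +y and one rise higher in +z, directly behind and above the previous step with no overlap.


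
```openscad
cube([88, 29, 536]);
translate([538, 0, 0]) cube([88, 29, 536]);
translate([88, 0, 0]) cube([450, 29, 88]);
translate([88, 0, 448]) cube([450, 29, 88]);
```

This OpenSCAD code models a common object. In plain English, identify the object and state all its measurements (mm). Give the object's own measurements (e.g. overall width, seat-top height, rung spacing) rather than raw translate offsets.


A rectangular picture frame lying in the x–z plane (depth along y). The opening is 450 mm wide (x) by 360 mm tall (z), surrounded by a border 88 mm wide on all four sides. The frame is 29 mm deep and is made of two full-height vertical stiles with two horizontal rails fitted between them.


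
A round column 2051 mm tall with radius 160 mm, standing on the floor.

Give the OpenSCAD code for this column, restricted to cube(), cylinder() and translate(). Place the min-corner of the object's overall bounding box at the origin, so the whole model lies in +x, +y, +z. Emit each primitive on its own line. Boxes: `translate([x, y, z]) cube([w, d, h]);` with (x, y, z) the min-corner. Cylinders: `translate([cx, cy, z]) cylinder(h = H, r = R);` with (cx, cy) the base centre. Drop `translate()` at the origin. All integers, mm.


translate([160, 160, 0]) cylinder(h = 2051, r = 160);


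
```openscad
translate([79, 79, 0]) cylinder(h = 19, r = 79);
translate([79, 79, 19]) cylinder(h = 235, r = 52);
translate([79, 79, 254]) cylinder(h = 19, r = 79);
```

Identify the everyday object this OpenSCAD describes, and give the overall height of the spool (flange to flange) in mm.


A spool. The overall height is 273 mm.

Three coaxial cylinders, large–small–large — a spool. Two 19 mm flanges and a 235 mm core give 19 + 235 + 19 = 273 mm.


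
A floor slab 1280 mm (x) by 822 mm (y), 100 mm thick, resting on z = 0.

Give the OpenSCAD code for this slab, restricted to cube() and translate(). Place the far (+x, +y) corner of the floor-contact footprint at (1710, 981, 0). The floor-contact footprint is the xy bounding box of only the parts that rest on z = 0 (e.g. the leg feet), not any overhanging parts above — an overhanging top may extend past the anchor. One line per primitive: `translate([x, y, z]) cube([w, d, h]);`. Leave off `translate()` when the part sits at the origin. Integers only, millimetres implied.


translate([430, 159, 0]) cube([1280, 822, 100]);


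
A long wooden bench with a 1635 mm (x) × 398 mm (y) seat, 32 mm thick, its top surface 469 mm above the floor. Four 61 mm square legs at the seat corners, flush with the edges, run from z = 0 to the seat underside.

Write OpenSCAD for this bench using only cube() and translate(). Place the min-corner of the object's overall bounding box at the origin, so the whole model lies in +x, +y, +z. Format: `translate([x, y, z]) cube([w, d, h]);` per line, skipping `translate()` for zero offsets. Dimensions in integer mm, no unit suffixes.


translate([0, 0, 437]) cube([1635, 398, 32]);
cube([61, 61, 437]);
translate([0, 337, 0]) cube([61, 61, 437]);
translate([1574, 0, 0]) cube([61, 61, 437]);
translate([1574, 337, 0]) cube([61, 61, 437]);


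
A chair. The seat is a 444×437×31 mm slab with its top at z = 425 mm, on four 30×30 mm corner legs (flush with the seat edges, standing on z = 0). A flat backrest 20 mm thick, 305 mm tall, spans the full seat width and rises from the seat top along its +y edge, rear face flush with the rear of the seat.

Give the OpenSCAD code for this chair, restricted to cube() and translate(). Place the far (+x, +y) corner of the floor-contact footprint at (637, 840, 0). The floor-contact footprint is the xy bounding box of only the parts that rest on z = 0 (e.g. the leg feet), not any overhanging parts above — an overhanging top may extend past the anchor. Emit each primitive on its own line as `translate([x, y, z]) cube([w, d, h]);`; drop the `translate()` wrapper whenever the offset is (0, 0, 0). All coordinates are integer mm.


// leg_h = 425 - 31 = 394
translate([193, 403, 394]) cube([444, 437, 31]);
translate([193, 403, 0]) cube([30, 30, 394]);
translate([607, 403, 0]) cube([30, 30, 394]);
translate([193, 810, 0]) cube([30, 30, 394]);
translate([607, 810, 0]) cube([30, 30, 394]);
translate([193, 820, 425]) cube([444, 20, 305]);


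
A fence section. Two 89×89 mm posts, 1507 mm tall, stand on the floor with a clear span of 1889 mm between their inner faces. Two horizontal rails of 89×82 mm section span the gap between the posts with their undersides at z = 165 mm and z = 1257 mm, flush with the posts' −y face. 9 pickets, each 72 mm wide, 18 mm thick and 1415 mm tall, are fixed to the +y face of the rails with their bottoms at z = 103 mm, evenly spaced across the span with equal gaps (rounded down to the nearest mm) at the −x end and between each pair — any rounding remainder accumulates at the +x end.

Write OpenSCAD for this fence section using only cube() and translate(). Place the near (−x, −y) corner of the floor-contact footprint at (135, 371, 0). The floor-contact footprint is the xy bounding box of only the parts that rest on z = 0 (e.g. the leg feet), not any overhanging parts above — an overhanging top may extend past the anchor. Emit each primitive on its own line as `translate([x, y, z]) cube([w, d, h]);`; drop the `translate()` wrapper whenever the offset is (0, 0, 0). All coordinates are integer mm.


translate([135, 371, 0]) cube([89, 89, 1507]);
translate([2113, 371, 0]) cube([89, 89, 1507]);
translate([224, 371, 165]) cube([1889, 89, 82]);
translate([224, 371, 1257]) cube([1889, 89, 82]);
translate([348, 460, 103]) cube([72, 18, 1415]);
translate([544, 460, 103]) cube([72, 18, 1415]);
translate([740, 460, 103]) cube([72, 18, 1415]);
translate([936, 460, 103]) cube([72, 18, 1415]);
translate([1132, 460, 103]) cube([72, 18, 1415]);
translate([1328, 460, 103]) cube([72, 18, 1415]);
translate([1524, 460, 103]) cube([72, 18, 1415]);
translate([1720, 460, 103]) cube([72, 18, 1415]);
translate([1916, 460, 103]) cube([72, 18, 1415]);


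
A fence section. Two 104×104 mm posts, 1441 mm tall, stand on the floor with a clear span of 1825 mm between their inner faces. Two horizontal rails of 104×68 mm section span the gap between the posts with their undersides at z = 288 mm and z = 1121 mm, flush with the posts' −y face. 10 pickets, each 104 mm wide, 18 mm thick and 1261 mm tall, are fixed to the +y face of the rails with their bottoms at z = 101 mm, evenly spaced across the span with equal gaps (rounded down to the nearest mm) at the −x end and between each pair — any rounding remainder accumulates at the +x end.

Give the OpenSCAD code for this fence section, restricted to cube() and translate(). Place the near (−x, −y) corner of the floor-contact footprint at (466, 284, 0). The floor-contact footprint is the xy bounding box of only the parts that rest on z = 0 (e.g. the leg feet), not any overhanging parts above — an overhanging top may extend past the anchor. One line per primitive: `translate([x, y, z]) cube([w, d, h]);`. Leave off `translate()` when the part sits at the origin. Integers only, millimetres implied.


translate([466, 284, 0]) cube([104, 104, 1441]);
translate([2395, 284, 0]) cube([104, 104, 1441]);
translate([570, 284, 288]) cube([1825, 104, 68]);
translate([570, 284, 1121]) cube([1825, 104, 68]);
translate([641, 388, 101]) cube([104, 18, 1261]);
translate([816, 388, 101]) cube([104, 18, 1261]);
translate([991, 388, 101]) cube([104, 18, 1261]);
translate([1166, 388, 101]) cube([104, 18, 1261]);
translate([1341, 388, 101]) cube([104, 18, 1261]);
translate([1516, 388, 101]) cube([104, 18, 1261]);
translate([1691, 388, 101]) cube([104, 18, 1261]);
translate([1866, 388, 101]) cube([104, 18, 1261]);
translate([2041, 388, 101]) cube([104, 18, 1261]);
translate([2216, 388, 101]) cube([104, 18, 1261]);


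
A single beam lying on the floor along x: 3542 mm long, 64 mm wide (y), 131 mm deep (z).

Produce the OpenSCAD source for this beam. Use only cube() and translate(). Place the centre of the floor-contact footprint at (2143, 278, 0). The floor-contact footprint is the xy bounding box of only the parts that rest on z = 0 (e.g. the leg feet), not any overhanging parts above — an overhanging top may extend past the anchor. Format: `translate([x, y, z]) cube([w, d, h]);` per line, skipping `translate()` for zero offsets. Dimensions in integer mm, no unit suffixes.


translate([372, 246, 0]) cube([3542, 64, 131]);


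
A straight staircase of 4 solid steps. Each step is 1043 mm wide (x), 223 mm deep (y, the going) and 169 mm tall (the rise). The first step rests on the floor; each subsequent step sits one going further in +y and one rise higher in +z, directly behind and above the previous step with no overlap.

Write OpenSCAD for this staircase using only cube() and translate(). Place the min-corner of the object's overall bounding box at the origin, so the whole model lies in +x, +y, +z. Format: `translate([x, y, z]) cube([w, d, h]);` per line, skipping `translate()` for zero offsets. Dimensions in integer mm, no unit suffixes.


cube([1043, 223, 169]);
translate([0, 223, 169]) cube([1043, 223, 169]);
translate([0, 446, 338]) cube([1043, 223, 169]);
translate([0, 669, 507]) cube([1043, 223, 169]);


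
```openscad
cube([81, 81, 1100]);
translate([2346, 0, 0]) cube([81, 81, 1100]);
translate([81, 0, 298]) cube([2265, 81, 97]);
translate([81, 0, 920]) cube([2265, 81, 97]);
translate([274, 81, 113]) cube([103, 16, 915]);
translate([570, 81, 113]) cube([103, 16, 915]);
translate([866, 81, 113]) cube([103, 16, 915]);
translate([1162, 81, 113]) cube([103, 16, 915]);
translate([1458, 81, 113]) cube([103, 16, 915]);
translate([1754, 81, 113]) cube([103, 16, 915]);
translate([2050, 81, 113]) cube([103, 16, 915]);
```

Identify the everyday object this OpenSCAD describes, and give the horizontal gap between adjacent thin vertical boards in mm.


A fence section. The picket gap is 193 mm.

Two posts, two rails, 7 pickets — a fence section. Span 2265 mm holds 7 pickets of 103 mm with 8 equal gaps: ⌊(2265 − 7·103) / 8⌋ = 193 mm.


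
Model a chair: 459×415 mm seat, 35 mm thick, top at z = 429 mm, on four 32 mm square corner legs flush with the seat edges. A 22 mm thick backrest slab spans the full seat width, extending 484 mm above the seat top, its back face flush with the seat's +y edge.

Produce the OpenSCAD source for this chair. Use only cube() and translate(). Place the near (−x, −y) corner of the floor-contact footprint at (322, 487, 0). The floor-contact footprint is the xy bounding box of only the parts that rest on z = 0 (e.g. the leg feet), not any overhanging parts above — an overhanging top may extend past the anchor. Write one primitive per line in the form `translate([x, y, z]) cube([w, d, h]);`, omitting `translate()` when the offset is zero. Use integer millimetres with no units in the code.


translate([322, 487, 394]) cube([459, 415, 35]);
translate([322, 487, 0]) cube([32, 32, 394]);
translate([749, 487, 0]) cube([32, 32, 394]);
translate([322, 870, 0]) cube([32, 32, 394]);
translate([749, 870, 0]) cube([32, 32, 394]);
translate([322, 880, 429]) cube([459, 22, 484]);


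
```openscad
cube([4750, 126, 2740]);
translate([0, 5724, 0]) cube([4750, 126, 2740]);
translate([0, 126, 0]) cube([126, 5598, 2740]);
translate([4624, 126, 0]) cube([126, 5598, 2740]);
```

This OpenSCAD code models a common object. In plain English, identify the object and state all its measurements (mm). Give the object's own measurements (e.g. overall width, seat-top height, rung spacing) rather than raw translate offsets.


The wall frame of a small rectangular building: four walls, each 2740 mm tall and 126 mm thick, enclosing a footprint 4750 mm (x) by 5850 mm (y) outside-to-outside, with no floor or roof. The front and back walls (the −y and +y sides) span the full width; the two side walls fit between them.


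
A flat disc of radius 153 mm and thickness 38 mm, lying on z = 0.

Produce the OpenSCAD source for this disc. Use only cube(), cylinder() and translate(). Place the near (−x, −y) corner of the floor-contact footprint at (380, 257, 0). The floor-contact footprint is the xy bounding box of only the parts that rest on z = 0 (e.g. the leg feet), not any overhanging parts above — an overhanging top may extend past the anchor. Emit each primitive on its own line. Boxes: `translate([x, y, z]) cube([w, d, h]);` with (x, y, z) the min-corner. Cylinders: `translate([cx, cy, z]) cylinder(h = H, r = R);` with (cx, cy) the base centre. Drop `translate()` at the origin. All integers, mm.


translate([533, 410, 0]) cylinder(h = 38, r = 153);


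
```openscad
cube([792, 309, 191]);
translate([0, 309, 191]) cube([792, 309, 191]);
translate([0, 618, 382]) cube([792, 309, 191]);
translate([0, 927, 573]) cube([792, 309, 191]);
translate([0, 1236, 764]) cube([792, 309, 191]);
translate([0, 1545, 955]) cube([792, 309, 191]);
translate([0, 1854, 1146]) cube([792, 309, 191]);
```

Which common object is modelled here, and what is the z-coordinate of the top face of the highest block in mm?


A staircase. The total rise is 1337 mm.

7 identical blocks, each offset up and back from the previous — a staircase. Each step is 191 mm tall and there are 7 of them, so the total rise is 7 × 191 = 1337 mm.


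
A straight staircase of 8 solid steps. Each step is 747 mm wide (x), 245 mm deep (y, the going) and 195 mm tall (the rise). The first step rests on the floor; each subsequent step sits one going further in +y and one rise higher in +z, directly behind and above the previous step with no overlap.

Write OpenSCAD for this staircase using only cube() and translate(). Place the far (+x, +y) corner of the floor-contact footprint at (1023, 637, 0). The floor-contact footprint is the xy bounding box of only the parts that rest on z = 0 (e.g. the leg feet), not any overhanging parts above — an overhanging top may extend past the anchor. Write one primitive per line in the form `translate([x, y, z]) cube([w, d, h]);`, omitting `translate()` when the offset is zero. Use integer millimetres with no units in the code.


translate([276, 392, 0]) cube([747, 245, 195]);
translate([276, 637, 195]) cube([747, 245, 195]);
translate([276, 882, 390]) cube([747, 245, 195]);
translate([276, 1127, 585]) cube([747, 245, 195]);
translate([276, 1372, 780]) cube([747, 245, 195]);
translate([276, 1617, 975]) cube([747, 245, 195]);
translate([276, 1862, 1170]) cube([747, 245, 195]);
translate([276, 2107, 1365]) cube([747, 245, 195]);


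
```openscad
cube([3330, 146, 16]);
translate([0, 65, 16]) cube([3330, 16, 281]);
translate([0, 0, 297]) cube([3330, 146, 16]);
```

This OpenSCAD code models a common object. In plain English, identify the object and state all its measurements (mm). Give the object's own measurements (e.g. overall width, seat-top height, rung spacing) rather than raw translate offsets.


An I-beam lying along x, 3330 mm long. Overall section height 313 mm. Two flanges 146 mm wide (y) and 16 mm thick, one on the floor and one at the top; a web 16 mm thick runs between them, centred on the flange width.


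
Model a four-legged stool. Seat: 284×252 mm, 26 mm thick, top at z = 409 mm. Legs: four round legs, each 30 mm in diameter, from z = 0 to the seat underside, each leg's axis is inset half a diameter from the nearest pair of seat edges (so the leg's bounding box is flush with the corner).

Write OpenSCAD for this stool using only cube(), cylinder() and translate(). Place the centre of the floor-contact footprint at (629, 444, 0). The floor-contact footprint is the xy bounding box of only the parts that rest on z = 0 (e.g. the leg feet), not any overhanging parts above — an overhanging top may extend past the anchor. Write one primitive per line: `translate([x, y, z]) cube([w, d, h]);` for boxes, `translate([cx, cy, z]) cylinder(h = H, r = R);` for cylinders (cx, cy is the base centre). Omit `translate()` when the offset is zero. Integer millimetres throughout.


translate([487, 318, 383]) cube([284, 252, 26]);
translate([502, 333, 0]) cylinder(h = 383, r = 15);
translate([756, 333, 0]) cylinder(h = 383, r = 15);
translate([502, 555, 0]) cylinder(h = 383, r = 15);
translate([756, 555, 0]) cylinder(h = 383, r = 15);


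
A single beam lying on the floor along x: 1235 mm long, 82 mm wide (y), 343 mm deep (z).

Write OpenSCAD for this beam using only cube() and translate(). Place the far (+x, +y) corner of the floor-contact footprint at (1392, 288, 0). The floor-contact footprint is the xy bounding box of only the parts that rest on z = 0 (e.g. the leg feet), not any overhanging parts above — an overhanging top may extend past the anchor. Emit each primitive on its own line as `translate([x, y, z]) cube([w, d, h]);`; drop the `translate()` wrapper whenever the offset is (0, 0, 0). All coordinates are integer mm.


translate([157, 206, 0]) cube([1235, 82, 343]);


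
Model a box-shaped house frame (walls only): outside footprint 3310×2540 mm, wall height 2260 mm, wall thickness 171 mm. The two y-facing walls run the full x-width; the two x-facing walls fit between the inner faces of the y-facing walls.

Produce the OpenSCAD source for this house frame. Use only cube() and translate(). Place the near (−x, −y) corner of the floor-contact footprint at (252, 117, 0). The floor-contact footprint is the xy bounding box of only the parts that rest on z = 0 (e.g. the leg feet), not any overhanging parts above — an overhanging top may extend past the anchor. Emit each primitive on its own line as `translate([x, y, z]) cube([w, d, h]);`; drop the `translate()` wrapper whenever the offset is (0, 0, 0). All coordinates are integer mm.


translate([252, 117, 0]) cube([3310, 171, 2260]);
translate([252, 2486, 0]) cube([3310, 171, 2260]);
translate([252, 288, 0]) cube([171, 2198, 2260]);
translate([3391, 288, 0]) cube([171, 2198, 2260]);


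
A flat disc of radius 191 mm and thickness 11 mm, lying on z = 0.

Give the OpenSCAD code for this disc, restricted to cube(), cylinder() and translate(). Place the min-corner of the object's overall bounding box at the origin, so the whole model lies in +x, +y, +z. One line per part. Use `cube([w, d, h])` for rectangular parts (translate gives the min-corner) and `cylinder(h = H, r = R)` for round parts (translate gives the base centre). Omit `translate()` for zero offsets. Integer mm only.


translate([191, 191, 0]) cylinder(h = 11, r = 191);


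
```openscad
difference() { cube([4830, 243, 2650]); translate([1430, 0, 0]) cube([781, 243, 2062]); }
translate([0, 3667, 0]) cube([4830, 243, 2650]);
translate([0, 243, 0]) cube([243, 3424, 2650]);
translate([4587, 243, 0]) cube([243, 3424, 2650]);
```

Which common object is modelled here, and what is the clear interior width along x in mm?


A single room. The interior width is 4344 mm.

Four walls enclosing a rectangle with a door in the front wall — a room. Outside width 4830 minus two 243 mm walls gives 4344 mm.


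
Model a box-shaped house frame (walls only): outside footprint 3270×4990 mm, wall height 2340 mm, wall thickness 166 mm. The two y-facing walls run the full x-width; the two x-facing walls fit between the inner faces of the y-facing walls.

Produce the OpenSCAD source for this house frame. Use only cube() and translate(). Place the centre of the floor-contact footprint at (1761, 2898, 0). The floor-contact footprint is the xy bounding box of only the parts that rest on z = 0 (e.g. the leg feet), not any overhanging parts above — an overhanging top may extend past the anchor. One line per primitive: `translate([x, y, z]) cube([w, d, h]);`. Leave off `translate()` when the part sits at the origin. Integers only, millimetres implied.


translate([126, 403, 0]) cube([3270, 166, 2340]);
translate([126, 5227, 0]) cube([3270, 166, 2340]);
translate([126, 569, 0]) cube([166, 4658, 2340]);
translate([3230, 569, 0]) cube([166, 4658, 2340]);


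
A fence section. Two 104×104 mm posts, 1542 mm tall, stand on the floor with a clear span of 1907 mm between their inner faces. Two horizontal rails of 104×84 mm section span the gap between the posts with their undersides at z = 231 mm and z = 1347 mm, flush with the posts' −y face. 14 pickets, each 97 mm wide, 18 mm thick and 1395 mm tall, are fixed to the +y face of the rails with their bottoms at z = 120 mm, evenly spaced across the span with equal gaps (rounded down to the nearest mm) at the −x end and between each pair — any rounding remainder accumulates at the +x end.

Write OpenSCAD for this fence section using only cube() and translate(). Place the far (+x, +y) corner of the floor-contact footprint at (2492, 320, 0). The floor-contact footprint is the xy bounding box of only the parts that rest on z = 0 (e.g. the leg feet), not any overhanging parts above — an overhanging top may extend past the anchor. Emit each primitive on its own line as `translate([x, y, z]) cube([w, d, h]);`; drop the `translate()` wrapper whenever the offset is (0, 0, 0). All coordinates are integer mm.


translate([377, 216, 0]) cube([104, 104, 1542]);
translate([2388, 216, 0]) cube([104, 104, 1542]);
translate([481, 216, 231]) cube([1907, 104, 84]);
translate([481, 216, 1347]) cube([1907, 104, 84]);
translate([517, 320, 120]) cube([97, 18, 1395]);
translate([650, 320, 120]) cube([97, 18, 1395]);
translate([783, 320, 120]) cube([97, 18, 1395]);
translate([916, 320, 120]) cube([97, 18, 1395]);
translate([1049, 320, 120]) cube([97, 18, 1395]);
translate([1182, 320, 120]) cube([97, 18, 1395]);
translate([1315, 320, 120]) cube([97, 18, 1395]);
translate([1448, 320, 120]) cube([97, 18, 1395]);
translate([1581, 320, 120]) cube([97, 18, 1395]);
translate([1714, 320, 120]) cube([97, 18, 1395]);
translate([1847, 320, 120]) cube([97, 18, 1395]);
translate([1980, 320, 120]) cube([97, 18, 1395]);
translate([2113, 320, 120]) cube([97, 18, 1395]);
translate([2246, 320, 120]) cube([97, 18, 1395]);


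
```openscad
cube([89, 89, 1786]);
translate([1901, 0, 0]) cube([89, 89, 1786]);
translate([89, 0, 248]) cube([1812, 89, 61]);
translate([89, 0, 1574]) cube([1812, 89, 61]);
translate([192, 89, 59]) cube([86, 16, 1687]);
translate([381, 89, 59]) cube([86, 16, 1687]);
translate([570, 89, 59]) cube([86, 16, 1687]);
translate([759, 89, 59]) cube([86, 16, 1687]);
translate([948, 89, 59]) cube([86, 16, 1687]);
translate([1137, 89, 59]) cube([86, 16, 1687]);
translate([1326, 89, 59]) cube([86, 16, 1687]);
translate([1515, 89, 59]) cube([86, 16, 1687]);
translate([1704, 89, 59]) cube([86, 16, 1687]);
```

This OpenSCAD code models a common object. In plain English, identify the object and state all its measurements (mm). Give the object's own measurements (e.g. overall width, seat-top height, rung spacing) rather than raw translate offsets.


A fence section. Two 89×89 mm posts, 1786 mm tall, stand on the floor with a clear span of 1812 mm between their inner faces. Two horizontal rails of 89×61 mm section span the gap between the posts with their undersides at z = 248 mm and z = 1574 mm, flush with the posts' −y face. 9 pickets, each 86 mm wide, 16 mm thick and 1687 mm tall, are fixed to the +y face of the rails with their bottoms at z = 59 mm, spaced across the span with a 103 mm gap after the −x post and between neighbouring pickets, with 111 mm left before the +x post.


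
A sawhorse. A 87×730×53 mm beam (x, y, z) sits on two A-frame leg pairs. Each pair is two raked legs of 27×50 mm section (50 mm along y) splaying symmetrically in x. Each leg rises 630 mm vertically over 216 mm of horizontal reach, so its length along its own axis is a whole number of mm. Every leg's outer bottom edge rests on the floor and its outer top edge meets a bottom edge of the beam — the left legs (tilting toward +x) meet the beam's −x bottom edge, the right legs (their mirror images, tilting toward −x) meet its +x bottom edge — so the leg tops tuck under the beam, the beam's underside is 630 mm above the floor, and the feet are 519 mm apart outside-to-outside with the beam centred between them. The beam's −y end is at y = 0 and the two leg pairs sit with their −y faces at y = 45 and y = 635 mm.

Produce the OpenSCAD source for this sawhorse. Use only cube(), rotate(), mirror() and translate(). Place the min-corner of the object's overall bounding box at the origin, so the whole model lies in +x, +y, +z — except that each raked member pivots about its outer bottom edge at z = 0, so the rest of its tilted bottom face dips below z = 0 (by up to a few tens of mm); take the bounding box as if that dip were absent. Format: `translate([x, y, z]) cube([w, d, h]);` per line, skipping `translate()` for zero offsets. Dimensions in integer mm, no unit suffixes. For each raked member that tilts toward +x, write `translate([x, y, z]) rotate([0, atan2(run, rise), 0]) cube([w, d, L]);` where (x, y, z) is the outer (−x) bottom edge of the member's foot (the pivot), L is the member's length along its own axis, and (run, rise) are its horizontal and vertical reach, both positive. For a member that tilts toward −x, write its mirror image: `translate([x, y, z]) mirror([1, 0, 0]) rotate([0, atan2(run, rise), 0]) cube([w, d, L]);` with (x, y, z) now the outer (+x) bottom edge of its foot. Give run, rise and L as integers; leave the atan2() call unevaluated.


translate([216, 0, 630]) cube([87, 730, 53]);
translate([0, 45, 0]) rotate([0, atan2(216, 630), 0]) cube([27, 50, 666]);
translate([519, 45, 0]) mirror([1, 0, 0]) rotate([0, atan2(216, 630), 0]) cube([27, 50, 666]);
translate([0, 635, 0]) rotate([0, atan2(216, 630), 0]) cube([27, 50, 666]);
translate([519, 635, 0]) mirror([1, 0, 0]) rotate([0, atan2(216, 630), 0]) cube([27, 50, 666]);


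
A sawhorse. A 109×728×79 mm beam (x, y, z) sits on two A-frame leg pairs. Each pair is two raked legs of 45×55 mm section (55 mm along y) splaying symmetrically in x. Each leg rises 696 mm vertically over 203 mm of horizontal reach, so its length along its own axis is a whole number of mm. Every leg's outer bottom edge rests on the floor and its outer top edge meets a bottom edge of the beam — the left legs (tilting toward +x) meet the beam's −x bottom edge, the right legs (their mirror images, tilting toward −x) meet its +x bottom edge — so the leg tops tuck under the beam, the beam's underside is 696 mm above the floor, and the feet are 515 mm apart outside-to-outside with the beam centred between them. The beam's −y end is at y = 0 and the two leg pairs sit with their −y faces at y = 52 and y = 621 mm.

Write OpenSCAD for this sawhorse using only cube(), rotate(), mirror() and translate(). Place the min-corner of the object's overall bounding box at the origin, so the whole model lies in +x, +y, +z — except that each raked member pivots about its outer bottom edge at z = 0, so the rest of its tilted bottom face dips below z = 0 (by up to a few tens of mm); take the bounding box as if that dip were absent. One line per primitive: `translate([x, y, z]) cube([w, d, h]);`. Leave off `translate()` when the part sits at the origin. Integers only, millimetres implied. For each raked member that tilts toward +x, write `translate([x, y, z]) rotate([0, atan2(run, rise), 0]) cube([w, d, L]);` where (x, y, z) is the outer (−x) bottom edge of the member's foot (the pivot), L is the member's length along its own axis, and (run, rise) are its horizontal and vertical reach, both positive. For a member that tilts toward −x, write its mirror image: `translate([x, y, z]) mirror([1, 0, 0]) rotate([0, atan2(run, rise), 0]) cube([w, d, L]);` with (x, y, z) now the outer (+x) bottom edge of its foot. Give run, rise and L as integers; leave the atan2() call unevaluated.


// leg length = √(203² + 696²) = 725
// right-leg outer foot x = 2·203 + 109 = 515
// beam min-corner = (203, 0, 696)
translate([203, 0, 696]) cube([109, 728, 79]);
translate([0, 52, 0]) rotate([0, atan2(203, 696), 0]) cube([45, 55, 725]);
translate([515, 52, 0]) mirror([1, 0, 0]) rotate([0, atan2(203, 696), 0]) cube([45, 55, 725]);
translate([0, 621, 0]) rotate([0, atan2(203, 696), 0]) cube([45, 55, 725]);
translate([515, 621, 0]) mirror([1, 0, 0]) rotate([0, atan2(203, 696), 0]) cube([45, 55, 725]);


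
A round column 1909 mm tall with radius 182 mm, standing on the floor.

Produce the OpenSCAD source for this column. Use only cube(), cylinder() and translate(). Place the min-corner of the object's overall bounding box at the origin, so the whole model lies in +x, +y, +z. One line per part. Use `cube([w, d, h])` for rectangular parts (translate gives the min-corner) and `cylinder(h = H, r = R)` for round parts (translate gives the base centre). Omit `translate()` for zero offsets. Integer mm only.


translate([182, 182, 0]) cylinder(h = 1909, r = 182);


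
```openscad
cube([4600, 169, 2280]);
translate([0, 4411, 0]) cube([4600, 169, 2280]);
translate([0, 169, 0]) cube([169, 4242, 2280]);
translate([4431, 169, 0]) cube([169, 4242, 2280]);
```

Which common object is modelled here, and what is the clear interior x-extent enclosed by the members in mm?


A house (or room) frame. The interior width is 4262 mm.

Four 2280 mm walls enclosing a rectangle with no floor or roof — a room or house frame. Outside width is 4600 mm and wall thickness is 169 mm, so the interior width is 4600 − 2 × 169 = 4262 mm.


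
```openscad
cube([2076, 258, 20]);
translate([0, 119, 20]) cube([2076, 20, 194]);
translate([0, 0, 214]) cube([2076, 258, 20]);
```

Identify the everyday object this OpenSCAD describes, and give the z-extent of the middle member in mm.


An I-beam. The web height is 194 mm.

Two wide flanges with a thin centred web — an I-beam. Overall 234 mm minus two 20 mm flanges gives a web of 234 − 2·20 = 194 mm.


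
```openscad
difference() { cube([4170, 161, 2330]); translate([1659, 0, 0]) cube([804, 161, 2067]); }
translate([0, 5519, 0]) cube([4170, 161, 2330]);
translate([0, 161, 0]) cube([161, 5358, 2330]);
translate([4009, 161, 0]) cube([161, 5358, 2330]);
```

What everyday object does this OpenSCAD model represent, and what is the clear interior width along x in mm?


A single room. The interior width is 3848 mm.

Four walls enclosing a rectangle with a door in the front wall — a room. Outside width 4170 minus two 161 mm walls gives 3848 mm.


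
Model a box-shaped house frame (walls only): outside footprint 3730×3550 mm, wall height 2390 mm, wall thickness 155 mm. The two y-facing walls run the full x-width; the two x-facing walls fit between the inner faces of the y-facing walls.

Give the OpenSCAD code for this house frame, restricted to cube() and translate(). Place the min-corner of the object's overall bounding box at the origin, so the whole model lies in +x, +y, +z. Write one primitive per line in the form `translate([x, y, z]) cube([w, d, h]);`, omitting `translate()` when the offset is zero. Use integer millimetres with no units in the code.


cube([3730, 155, 2390]);
translate([0, 3395, 0]) cube([3730, 155, 2390]);
translate([0, 155, 0]) cube([155, 3240, 2390]);
translate([3575, 155, 0]) cube([155, 3240, 2390]);
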